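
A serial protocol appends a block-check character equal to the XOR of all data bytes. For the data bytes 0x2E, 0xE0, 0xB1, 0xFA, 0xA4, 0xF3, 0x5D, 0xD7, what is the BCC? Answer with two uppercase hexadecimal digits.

XOR the bytes together:
  start with 0x2E
  0x2E ⊕ 0xE0 = 0xCE
  0xCE ⊕ 0xB1 = 0x7F
  0x7F ⊕ 0xFA = 0x85
  0x85 ⊕ 0xA4 = 0x21
  0x21 ⊕ 0xF3 = 0xD2
  0xD2 ⊕ 0x5D = 0x8F
  0x8F ⊕ 0xD7 = 0x58

58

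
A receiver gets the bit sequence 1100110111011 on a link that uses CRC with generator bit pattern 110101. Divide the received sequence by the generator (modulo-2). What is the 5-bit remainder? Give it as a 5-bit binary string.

00001

Modulo-2 division of 1100110111011 by 110101:
  pos 0: 110011 XOR 110101 = 000110
  pos 3: 110011 XOR 110101 = 000110
  pos 6: 110101 XOR 110101 = 000000
Remainder = 00001 (nonzero — an error is detected).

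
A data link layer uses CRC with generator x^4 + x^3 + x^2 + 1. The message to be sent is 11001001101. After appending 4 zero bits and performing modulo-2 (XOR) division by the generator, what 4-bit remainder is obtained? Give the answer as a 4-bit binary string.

0101

Append 4 zeros: 110010011010000. Divide by 11101 (XOR where the leading bit is 1):
  pos 0: 11001 XOR 11101 = 00100
  pos 2: 10000 XOR 11101 = 01101
  pos 3: 11011 XOR 11101 = 00110
  pos 5: 11010 XOR 11101 = 00111
  pos 7: 11110 XOR 11101 = 00011
  pos 10: 11000 XOR 11101 = 00101
Remainder (last 4 bits) = 0101. This is the CRC / FCS.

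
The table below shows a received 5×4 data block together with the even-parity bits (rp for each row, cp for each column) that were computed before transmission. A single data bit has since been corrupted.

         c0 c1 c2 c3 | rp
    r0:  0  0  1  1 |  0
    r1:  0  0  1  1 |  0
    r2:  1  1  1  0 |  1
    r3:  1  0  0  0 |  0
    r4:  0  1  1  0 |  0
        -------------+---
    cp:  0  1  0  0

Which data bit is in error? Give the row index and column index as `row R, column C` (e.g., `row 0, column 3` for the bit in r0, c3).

row 3, column 1

Recompute each row's even parity and compare to rp:
  r0: data parity 0, sent rp 0 → ok
  r1: data parity 0, sent rp 0 → ok
  r2: data parity 1, sent rp 1 → ok
  r3: data parity 1, sent rp 0 → mismatch
  r4: data parity 0, sent rp 0 → ok
Recompute each column's even parity and compare to cp:
  c0: data parity 0, sent cp 0 → ok
  c1: data parity 0, sent cp 1 → mismatch
  c2: data parity 0, sent cp 0 → ok
  c3: data parity 0, sent cp 0 → ok
Exactly one row (r3) and one column (c1) fail → the flipped bit is at their intersection.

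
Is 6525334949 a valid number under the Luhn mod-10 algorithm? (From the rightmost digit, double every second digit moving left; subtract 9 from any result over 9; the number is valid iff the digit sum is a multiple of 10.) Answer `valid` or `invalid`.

From the right, keep odd positions and double even positions (subtract 9 from any doubled value over 9):
  doubled (positions 2,4,...): 8 8 6 4 3 → sum 29
  kept (positions 1,3,...): 9 9 3 5 5 → sum 31
Total = 60.
60 mod 10 = 0, so the number is valid.

valid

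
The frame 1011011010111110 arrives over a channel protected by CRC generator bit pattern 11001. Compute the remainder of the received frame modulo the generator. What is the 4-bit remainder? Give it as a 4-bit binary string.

Modulo-2 division of 1011011010111110 by 11001:
  pos 0: 10110 XOR 11001 = 01111
  pos 1: 11111 XOR 11001 = 00110
  pos 3: 11010 XOR 11001 = 00011
  pos 6: 11101 XOR 11001 = 00100
  pos 8: 10011 XOR 11001 = 01010
  pos 9: 10101 XOR 11001 = 01100
  pos 10: 11001 XOR 11001 = 00000
Remainder = 0000 (zero — the frame passes the CRC check).

0000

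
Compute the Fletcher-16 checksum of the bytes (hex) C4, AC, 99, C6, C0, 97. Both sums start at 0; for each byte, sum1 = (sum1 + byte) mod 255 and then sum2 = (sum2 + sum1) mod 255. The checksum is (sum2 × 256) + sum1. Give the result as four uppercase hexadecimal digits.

CF2A

Running sums (mod 255):
  after byte 0 (C4): sum1=196, sum2=196
  after byte 1 (AC): sum1=113, sum2=54
  after byte 2 (99): sum1=11, sum2=65
  after byte 3 (C6): sum1=209, sum2=19
  after byte 4 (C0): sum1=146, sum2=165
  after byte 5 (97): sum1=42, sum2=207
Checksum = sum2·256 + sum1 = 207·256 + 42 = 53034 = 0xCF2A.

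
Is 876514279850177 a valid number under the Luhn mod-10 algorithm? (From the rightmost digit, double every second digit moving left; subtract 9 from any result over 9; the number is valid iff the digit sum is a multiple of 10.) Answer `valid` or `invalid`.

valid

From the right, keep odd positions and double even positions (subtract 9 from any doubled value over 9):
  doubled (positions 2,4,...): 5 0 7 5 8 1 5 → sum 31
  kept (positions 1,3,...): 7 1 5 9 2 1 6 8 → sum 39
Total = 70.
70 mod 10 = 0, so the number is valid.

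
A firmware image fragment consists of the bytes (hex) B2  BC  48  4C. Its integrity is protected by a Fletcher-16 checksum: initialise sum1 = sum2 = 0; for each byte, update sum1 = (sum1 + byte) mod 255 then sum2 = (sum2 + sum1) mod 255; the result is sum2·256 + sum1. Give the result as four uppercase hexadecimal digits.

DD04

Running sums (mod 255):
  after byte 0 (B2): sum1=178, sum2=178
  after byte 1 (BC): sum1=111, sum2=34
  after byte 2 (48): sum1=183, sum2=217
  after byte 3 (4C): sum1=4, sum2=221
Checksum = sum2·256 + sum1 = 221·256 + 4 = 56580 = 0xDD04.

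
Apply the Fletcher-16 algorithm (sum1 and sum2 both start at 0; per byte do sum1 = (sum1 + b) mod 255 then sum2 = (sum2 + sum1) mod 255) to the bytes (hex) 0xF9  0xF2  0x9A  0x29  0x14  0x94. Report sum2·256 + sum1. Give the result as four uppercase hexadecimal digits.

Running sums (mod 255):
  after byte 0 (0xF9): sum1=249, sum2=249
  after byte 1 (0xF2): sum1=236, sum2=230
  after byte 2 (0x9A): sum1=135, sum2=110
  after byte 3 (0x29): sum1=176, sum2=31
  after byte 4 (0x14): sum1=196, sum2=227
  after byte 5 (0x94): sum1=89, sum2=61
Checksum = sum2·256 + sum1 = 61·256 + 89 = 15705 = 0x3D59.

3D59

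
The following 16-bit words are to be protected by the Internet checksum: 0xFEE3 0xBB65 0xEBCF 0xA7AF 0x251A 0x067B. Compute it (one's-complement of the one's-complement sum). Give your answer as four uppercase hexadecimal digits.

86A1

One's-complement addition (fold any carry out of bit 15 back into bit 0):
  0xFEE3 + 0xBB65 = 0x1BA48 → wrap carry → 0xBA49
  0xBA49 + 0xEBCF = 0x1A618 → wrap carry → 0xA619
  0xA619 + 0xA7AF = 0x14DC8 → wrap carry → 0x4DC9
  0x4DC9 + 0x251A = 0x072E3
  0x72E3 + 0x067B = 0x0795E
One's-complement sum = 0x795E.
Checksum = ~0x795E & 0xFFFF = 0x86A1.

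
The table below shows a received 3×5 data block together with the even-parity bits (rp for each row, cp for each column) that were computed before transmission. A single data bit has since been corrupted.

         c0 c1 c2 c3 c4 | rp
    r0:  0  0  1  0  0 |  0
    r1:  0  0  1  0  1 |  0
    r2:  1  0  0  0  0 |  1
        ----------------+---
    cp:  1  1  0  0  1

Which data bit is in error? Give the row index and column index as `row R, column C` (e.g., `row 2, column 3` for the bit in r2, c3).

row 0, column 1

Recompute each row's even parity and compare to rp:
  r0: data parity 1, sent rp 0 → mismatch
  r1: data parity 0, sent rp 0 → ok
  r2: data parity 1, sent rp 1 → ok
Recompute each column's even parity and compare to cp:
  c0: data parity 1, sent cp 1 → ok
  c1: data parity 0, sent cp 1 → mismatch
  c2: data parity 0, sent cp 0 → ok
  c3: data parity 0, sent cp 0 → ok
  c4: data parity 1, sent cp 1 → ok
Exactly one row (r0) and one column (c1) fail → the flipped bit is at their intersection.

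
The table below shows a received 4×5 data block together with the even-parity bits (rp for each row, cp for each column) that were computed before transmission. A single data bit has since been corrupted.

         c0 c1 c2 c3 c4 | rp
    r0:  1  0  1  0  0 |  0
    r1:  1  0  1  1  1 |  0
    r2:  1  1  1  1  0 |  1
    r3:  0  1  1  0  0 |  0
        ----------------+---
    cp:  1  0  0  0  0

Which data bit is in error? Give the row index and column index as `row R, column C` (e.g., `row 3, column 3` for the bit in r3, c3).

row 2, column 4

Recompute each row's even parity and compare to rp:
  r0: data parity 0, sent rp 0 → ok
  r1: data parity 0, sent rp 0 → ok
  r2: data parity 0, sent rp 1 → mismatch
  r3: data parity 0, sent rp 0 → ok
Recompute each column's even parity and compare to cp:
  c0: data parity 1, sent cp 1 → ok
  c1: data parity 0, sent cp 0 → ok
  c2: data parity 0, sent cp 0 → ok
  c3: data parity 0, sent cp 0 → ok
  c4: data parity 1, sent cp 0 → mismatch
Exactly one row (r2) and one column (c4) fail → the flipped bit is at their intersection.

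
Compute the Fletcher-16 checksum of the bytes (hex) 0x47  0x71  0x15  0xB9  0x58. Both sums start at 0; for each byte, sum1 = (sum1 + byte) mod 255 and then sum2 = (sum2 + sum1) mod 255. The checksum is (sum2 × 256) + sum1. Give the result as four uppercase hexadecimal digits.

Running sums (mod 255):
  after byte 0 (0x47): sum1=71, sum2=71
  after byte 1 (0x71): sum1=184, sum2=0
  after byte 2 (0x15): sum1=205, sum2=205
  after byte 3 (0xB9): sum1=135, sum2=85
  after byte 4 (0x58): sum1=223, sum2=53
Checksum = sum2·256 + sum1 = 53·256 + 223 = 13791 = 0x35DF.

35DF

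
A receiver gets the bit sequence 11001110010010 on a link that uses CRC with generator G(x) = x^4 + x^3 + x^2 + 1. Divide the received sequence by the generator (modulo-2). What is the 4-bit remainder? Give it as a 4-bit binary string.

0001

Modulo-2 division of 11001110010010 by 11101:
  pos 0: 11001 XOR 11101 = 00100
  pos 2: 10011 XOR 11101 = 01110
  pos 3: 11100 XOR 11101 = 00001
  pos 7: 10100 XOR 11101 = 01001
  pos 8: 10011 XOR 11101 = 01110
  pos 9: 11100 XOR 11101 = 00001
Remainder = 0001 (nonzero — an error is detected).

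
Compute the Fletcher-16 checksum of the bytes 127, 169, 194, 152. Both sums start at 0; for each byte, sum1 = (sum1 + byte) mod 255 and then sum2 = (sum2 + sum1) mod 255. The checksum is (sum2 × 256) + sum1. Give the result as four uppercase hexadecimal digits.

1984

Running sums (mod 255):
  after byte 0 (127): sum1=127, sum2=127
  after byte 1 (169): sum1=41, sum2=168
  after byte 2 (194): sum1=235, sum2=148
  after byte 3 (152): sum1=132, sum2=25
Checksum = sum2·256 + sum1 = 25·256 + 132 = 6532 = 0x1984.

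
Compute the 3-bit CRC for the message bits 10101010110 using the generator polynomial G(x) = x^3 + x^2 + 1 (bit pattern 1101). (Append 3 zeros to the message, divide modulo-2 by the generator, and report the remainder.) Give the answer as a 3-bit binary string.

Append 3 zeros: 10101010110000. Divide by 1101 (XOR where the leading bit is 1):
  pos 0: 1010 XOR 1101 = 0111
  pos 1: 1111 XOR 1101 = 0010
  pos 3: 1001 XOR 1101 = 0100
  pos 4: 1000 XOR 1101 = 0101
  pos 5: 1011 XOR 1101 = 0110
  pos 6: 1101 XOR 1101 = 0000
Remainder (last 3 bits) = 000. This is the CRC / FCS.

000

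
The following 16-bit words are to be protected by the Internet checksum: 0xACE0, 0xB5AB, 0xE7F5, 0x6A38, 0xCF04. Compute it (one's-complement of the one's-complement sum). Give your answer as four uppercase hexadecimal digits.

7C40

One's-complement addition (fold any carry out of bit 15 back into bit 0):
  0xACE0 + 0xB5AB = 0x1628B → wrap carry → 0x628C
  0x628C + 0xE7F5 = 0x14A81 → wrap carry → 0x4A82
  0x4A82 + 0x6A38 = 0x0B4BA
  0xB4BA + 0xCF04 = 0x183BE → wrap carry → 0x83BF
One's-complement sum = 0x83BF.
Checksum = ~0x83BF & 0xFFFF = 0x7C40.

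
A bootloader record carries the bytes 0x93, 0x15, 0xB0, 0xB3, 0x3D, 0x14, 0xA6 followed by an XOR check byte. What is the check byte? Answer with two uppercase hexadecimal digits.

XOR the bytes together:
  start with 0x93
  0x93 ⊕ 0x15 = 0x86
  0x86 ⊕ 0xB0 = 0x36
  0x36 ⊕ 0xB3 = 0x85
  0x85 ⊕ 0x3D = 0xB8
  0xB8 ⊕ 0x14 = 0xAC
  0xAC ⊕ 0xA6 = 0x0A

0A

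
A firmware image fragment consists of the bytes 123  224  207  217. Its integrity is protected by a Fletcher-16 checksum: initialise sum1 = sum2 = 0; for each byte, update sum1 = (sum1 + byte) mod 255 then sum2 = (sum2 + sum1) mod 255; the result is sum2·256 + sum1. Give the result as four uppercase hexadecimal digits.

Running sums (mod 255):
  after byte 0 (123): sum1=123, sum2=123
  after byte 1 (224): sum1=92, sum2=215
  after byte 2 (207): sum1=44, sum2=4
  after byte 3 (217): sum1=6, sum2=10
Checksum = sum2·256 + sum1 = 10·256 + 6 = 2566 = 0x0A06.

0A06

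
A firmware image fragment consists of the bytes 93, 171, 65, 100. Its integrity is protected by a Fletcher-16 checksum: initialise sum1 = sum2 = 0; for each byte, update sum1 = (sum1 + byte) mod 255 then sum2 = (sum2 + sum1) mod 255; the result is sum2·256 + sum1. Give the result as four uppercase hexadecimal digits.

5FAE

Running sums (mod 255):
  after byte 0 (93): sum1=93, sum2=93
  after byte 1 (171): sum1=9, sum2=102
  after byte 2 (65): sum1=74, sum2=176
  after byte 3 (100): sum1=174, sum2=95
Checksum = sum2·256 + sum1 = 95·256 + 174 = 24494 = 0x5FAE.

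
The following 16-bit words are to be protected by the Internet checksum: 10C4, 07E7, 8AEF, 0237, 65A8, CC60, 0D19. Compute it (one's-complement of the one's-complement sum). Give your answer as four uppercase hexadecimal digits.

1B0C

One's-complement addition (fold any carry out of bit 15 back into bit 0):
  0x10C4 + 0x07E7 = 0x018AB
  0x18AB + 0x8AEF = 0x0A39A
  0xA39A + 0x0237 = 0x0A5D1
  0xA5D1 + 0x65A8 = 0x10B79 → wrap carry → 0x0B7A
  0x0B7A + 0xCC60 = 0x0D7DA
  0xD7DA + 0x0D19 = 0x0E4F3
One's-complement sum = 0xE4F3.
Checksum = ~0xE4F3 & 0xFFFF = 0x1B0C.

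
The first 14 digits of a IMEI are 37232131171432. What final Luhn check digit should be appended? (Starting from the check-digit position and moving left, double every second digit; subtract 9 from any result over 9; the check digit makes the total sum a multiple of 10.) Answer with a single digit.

Partial digits right→left: 2 3 4 1 7 1 1 3 1 2 3 2 7 3
Double every second digit counting from the check-digit position (so the 1st, 3rd, 5th, ... of the partial from the right).
  doubled (with −9 where >9): 4 8 5 2 2 6 5 → sum 32
  kept as-is: 3 1 1 3 2 2 3 → sum 15
Total = 32 + 15 = 47.
Check digit = (10 − (47 mod 10)) mod 10 = 3.

3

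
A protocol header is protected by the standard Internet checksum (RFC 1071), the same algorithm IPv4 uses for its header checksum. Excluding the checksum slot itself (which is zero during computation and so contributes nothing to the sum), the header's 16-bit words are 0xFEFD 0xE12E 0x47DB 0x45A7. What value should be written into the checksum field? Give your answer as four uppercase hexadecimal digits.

One's-complement addition (fold any carry out of bit 15 back into bit 0):
  0xFEFD + 0xE12E = 0x1E02B → wrap carry → 0xE02C
  0xE02C + 0x47DB = 0x12807 → wrap carry → 0x2808
  0x2808 + 0x45A7 = 0x06DAF
One's-complement sum = 0x6DAF.
Checksum = ~0x6DAF & 0xFFFF = 0x9250.

9250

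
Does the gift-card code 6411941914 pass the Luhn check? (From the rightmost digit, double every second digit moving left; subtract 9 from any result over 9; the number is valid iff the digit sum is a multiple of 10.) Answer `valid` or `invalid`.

valid

From the right, keep odd positions and double even positions (subtract 9 from any doubled value over 9):
  doubled (positions 2,4,...): 2 2 9 2 3 → sum 18
  kept (positions 1,3,...): 4 9 4 1 4 → sum 22
Total = 40.
40 mod 10 = 0, so the number is valid.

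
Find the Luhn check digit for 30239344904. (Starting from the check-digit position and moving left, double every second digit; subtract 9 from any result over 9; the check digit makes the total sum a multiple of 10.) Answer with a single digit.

6

Partial digits right→left: 4 0 9 4 4 3 9 3 2 0 3
Double every second digit counting from the check-digit position (so the 1st, 3rd, 5th, ... of the partial from the right).
  doubled (with −9 where >9): 8 9 8 9 4 6 → sum 44
  kept as-is: 0 4 3 3 0 → sum 10
Total = 44 + 10 = 54.
Check digit = (10 − (54 mod 10)) mod 10 = 6.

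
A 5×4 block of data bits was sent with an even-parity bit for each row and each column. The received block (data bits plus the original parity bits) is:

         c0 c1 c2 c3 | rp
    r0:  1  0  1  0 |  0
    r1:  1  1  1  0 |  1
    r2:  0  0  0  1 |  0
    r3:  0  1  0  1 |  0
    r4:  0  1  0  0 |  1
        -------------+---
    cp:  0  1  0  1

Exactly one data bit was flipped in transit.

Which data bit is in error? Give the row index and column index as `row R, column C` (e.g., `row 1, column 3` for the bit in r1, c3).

Recompute each row's even parity and compare to rp:
  r0: data parity 0, sent rp 0 → ok
  r1: data parity 1, sent rp 1 → ok
  r2: data parity 1, sent rp 0 → mismatch
  r3: data parity 0, sent rp 0 → ok
  r4: data parity 1, sent rp 1 → ok
Recompute each column's even parity and compare to cp:
  c0: data parity 0, sent cp 0 → ok
  c1: data parity 1, sent cp 1 → ok
  c2: data parity 0, sent cp 0 → ok
  c3: data parity 0, sent cp 1 → mismatch
Exactly one row (r2) and one column (c3) fail → the flipped bit is at their intersection.

row 2, column 3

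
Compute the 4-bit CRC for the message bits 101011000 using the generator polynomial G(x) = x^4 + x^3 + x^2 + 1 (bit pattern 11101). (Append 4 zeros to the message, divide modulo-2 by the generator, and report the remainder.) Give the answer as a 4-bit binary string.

1100

Append 4 zeros: 1010110000000. Divide by 11101 (XOR where the leading bit is 1):
  pos 0: 10101 XOR 11101 = 01000
  pos 1: 10001 XOR 11101 = 01100
  pos 2: 11000 XOR 11101 = 00101
  pos 4: 10100 XOR 11101 = 01001
  pos 5: 10010 XOR 11101 = 01111
  pos 6: 11110 XOR 11101 = 00011
Remainder (last 4 bits) = 1100. This is the CRC / FCS.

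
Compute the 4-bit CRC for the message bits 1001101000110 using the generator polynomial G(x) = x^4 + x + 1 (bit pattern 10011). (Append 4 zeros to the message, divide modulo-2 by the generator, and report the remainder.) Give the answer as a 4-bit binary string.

Append 4 zeros: 10011010001100000. Divide by 10011 (XOR where the leading bit is 1):
  pos 0: 10011 XOR 10011 = 00000
  pos 6: 10001 XOR 10011 = 00010
  pos 9: 10100 XOR 10011 = 00111
  pos 11: 11100 XOR 10011 = 01111
  pos 12: 11110 XOR 10011 = 01101
Remainder (last 4 bits) = 1101. This is the CRC / FCS.

1101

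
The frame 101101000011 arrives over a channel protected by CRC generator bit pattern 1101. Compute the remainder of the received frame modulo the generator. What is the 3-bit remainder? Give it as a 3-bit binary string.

100

Modulo-2 division of 101101000011 by 1101:
  pos 0: 1011 XOR 1101 = 0110
  pos 1: 1100 XOR 1101 = 0001
  pos 4: 1100 XOR 1101 = 0001
  pos 7: 1001 XOR 1101 = 0100
  pos 8: 1001 XOR 1101 = 0100
Remainder = 100 (nonzero — an error is detected).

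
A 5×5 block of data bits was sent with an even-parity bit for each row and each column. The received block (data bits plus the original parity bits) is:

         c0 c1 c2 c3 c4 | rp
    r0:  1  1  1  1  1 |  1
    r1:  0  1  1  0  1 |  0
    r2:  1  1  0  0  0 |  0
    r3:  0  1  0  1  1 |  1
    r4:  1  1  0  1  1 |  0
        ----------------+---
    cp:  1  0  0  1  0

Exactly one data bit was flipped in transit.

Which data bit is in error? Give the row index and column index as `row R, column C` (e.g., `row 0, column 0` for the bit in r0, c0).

row 1, column 1

Recompute each row's even parity and compare to rp:
  r0: data parity 1, sent rp 1 → ok
  r1: data parity 1, sent rp 0 → mismatch
  r2: data parity 0, sent rp 0 → ok
  r3: data parity 1, sent rp 1 → ok
  r4: data parity 0, sent rp 0 → ok
Recompute each column's even parity and compare to cp:
  c0: data parity 1, sent cp 1 → ok
  c1: data parity 1, sent cp 0 → mismatch
  c2: data parity 0, sent cp 0 → ok
  c3: data parity 1, sent cp 1 → ok
  c4: data parity 0, sent cp 0 → ok
Exactly one row (r1) and one column (c1) fail → the flipped bit is at their intersection.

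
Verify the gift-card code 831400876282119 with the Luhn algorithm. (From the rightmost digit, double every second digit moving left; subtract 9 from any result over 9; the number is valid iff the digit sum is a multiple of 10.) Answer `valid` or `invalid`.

valid

From the right, keep odd positions and double even positions (subtract 9 from any doubled value over 9):
  doubled (positions 2,4,...): 2 4 4 5 0 8 6 → sum 29
  kept (positions 1,3,...): 9 1 8 6 8 0 1 8 → sum 41
Total = 70.
70 mod 10 = 0, so the number is valid.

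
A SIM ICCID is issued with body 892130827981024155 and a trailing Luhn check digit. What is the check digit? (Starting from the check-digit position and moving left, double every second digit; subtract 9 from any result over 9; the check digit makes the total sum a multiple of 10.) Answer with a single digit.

Partial digits right→left: 5 5 1 4 2 0 1 8 9 7 2 8 0 3 1 2 9 8
Double every second digit counting from the check-digit position (so the 1st, 3rd, 5th, ... of the partial from the right).
  doubled (with −9 where >9): 1 2 4 2 9 4 0 2 9 → sum 33
  kept as-is: 5 4 0 8 7 8 3 2 8 → sum 45
Total = 33 + 45 = 78.
Check digit = (10 − (78 mod 10)) mod 10 = 2.

2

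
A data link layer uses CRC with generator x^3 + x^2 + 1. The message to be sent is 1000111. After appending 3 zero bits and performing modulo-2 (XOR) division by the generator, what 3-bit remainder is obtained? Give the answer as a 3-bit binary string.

101

Append 3 zeros: 1000111000. Divide by 1101 (XOR where the leading bit is 1):
  pos 0: 1000 XOR 1101 = 0101
  pos 1: 1011 XOR 1101 = 0110
  pos 2: 1101 XOR 1101 = 0000
  pos 6: 1000 XOR 1101 = 0101
Remainder (last 3 bits) = 101. This is the CRC / FCS.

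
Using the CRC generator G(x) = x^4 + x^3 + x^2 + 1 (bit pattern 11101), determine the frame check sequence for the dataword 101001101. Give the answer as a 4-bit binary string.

1101

Append 4 zeros: 1010011010000. Divide by 11101 (XOR where the leading bit is 1):
  pos 0: 10100 XOR 11101 = 01001
  pos 1: 10011 XOR 11101 = 01110
  pos 2: 11101 XOR 11101 = 00000
  pos 8: 10000 XOR 11101 = 01101
Remainder (last 4 bits) = 1101. This is the CRC / FCS.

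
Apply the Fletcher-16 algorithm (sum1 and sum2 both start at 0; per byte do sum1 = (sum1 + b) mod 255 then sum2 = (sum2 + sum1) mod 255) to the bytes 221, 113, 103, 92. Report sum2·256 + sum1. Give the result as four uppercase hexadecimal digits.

Running sums (mod 255):
  after byte 0 (221): sum1=221, sum2=221
  after byte 1 (113): sum1=79, sum2=45
  after byte 2 (103): sum1=182, sum2=227
  after byte 3 (92): sum1=19, sum2=246
Checksum = sum2·256 + sum1 = 246·256 + 19 = 62995 = 0xF613.

F613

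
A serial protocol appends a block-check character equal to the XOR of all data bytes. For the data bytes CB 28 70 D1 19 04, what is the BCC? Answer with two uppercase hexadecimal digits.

5F

XOR the bytes together:
  start with 0xCB
  0xCB ⊕ 0x28 = 0xE3
  0xE3 ⊕ 0x70 = 0x93
  0x93 ⊕ 0xD1 = 0x42
  0x42 ⊕ 0x19 = 0x5B
  0x5B ⊕ 0x04 = 0x5F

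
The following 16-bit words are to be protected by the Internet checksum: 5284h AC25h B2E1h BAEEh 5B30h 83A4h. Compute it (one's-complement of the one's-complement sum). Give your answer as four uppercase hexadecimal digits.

B4B0

One's-complement addition (fold any carry out of bit 15 back into bit 0):
  0x5284 + 0xAC25 = 0x0FEA9
  0xFEA9 + 0xB2E1 = 0x1B18A → wrap carry → 0xB18B
  0xB18B + 0xBAEE = 0x16C79 → wrap carry → 0x6C7A
  0x6C7A + 0x5B30 = 0x0C7AA
  0xC7AA + 0x83A4 = 0x14B4E → wrap carry → 0x4B4F
One's-complement sum = 0x4B4F.
Checksum = ~0x4B4F & 0xFFFF = 0xB4B0.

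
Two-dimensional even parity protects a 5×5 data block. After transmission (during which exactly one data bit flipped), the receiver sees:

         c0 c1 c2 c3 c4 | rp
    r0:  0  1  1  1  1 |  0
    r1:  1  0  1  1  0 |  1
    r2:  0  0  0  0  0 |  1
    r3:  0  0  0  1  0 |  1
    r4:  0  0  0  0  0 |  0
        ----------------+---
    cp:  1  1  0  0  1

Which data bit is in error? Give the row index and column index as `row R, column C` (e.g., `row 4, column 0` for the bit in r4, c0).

row 2, column 3

Recompute each row's even parity and compare to rp:
  r0: data parity 0, sent rp 0 → ok
  r1: data parity 1, sent rp 1 → ok
  r2: data parity 0, sent rp 1 → mismatch
  r3: data parity 1, sent rp 1 → ok
  r4: data parity 0, sent rp 0 → ok
Recompute each column's even parity and compare to cp:
  c0: data parity 1, sent cp 1 → ok
  c1: data parity 1, sent cp 1 → ok
  c2: data parity 0, sent cp 0 → ok
  c3: data parity 1, sent cp 0 → mismatch
  c4: data parity 1, sent cp 1 → ok
Exactly one row (r2) and one column (c3) fail → the flipped bit is at their intersection.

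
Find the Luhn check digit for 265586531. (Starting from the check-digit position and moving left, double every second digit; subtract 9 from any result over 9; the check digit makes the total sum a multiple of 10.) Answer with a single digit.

Partial digits right→left: 1 3 5 6 8 5 5 6 2
Double every second digit counting from the check-digit position (so the 1st, 3rd, 5th, ... of the partial from the right).
  doubled (with −9 where >9): 2 1 7 1 4 → sum 15
  kept as-is: 3 6 5 6 → sum 20
Total = 15 + 20 = 35.
Check digit = (10 − (35 mod 10)) mod 10 = 5.

5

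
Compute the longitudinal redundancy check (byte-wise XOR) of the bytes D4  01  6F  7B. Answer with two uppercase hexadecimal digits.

XOR the bytes together:
  start with 0xD4
  0xD4 ⊕ 0x01 = 0xD5
  0xD5 ⊕ 0x6F = 0xBA
  0xBA ⊕ 0x7B = 0xC1

C1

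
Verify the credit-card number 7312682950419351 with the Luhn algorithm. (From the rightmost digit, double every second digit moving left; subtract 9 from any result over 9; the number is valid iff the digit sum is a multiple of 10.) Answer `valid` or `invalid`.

valid

From the right, keep odd positions and double even positions (subtract 9 from any doubled value over 9):
  doubled (positions 2,4,...): 1 9 8 1 4 3 2 5 → sum 33
  kept (positions 1,3,...): 1 3 1 0 9 8 2 3 → sum 27
Total = 60.
60 mod 10 = 0, so the number is valid.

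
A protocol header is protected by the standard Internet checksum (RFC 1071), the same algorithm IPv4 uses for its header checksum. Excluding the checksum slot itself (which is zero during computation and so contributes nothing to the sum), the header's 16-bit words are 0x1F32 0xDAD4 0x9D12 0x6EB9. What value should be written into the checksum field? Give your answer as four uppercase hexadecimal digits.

FA2C

One's-complement addition (fold any carry out of bit 15 back into bit 0):
  0x1F32 + 0xDAD4 = 0x0FA06
  0xFA06 + 0x9D12 = 0x19718 → wrap carry → 0x9719
  0x9719 + 0x6EB9 = 0x105D2 → wrap carry → 0x05D3
One's-complement sum = 0x05D3.
Checksum = ~0x05D3 & 0xFFFF = 0xFA2C.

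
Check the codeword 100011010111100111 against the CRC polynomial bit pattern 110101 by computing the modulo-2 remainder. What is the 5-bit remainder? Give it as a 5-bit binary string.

00010

Modulo-2 division of 100011010111100111 by 110101:
  pos 0: 100011 XOR 110101 = 010110
  pos 1: 101100 XOR 110101 = 011001
  pos 2: 110011 XOR 110101 = 000110
  pos 5: 110011 XOR 110101 = 000110
  pos 8: 110110 XOR 110101 = 000011
  pos 12: 110111 XOR 110101 = 000010
Remainder = 00010 (nonzero — an error is detected).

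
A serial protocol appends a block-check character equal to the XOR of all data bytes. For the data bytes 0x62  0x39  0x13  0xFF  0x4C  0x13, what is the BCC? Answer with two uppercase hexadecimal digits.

E8

XOR the bytes together:
  start with 0x62
  0x62 ⊕ 0x39 = 0x5B
  0x5B ⊕ 0x13 = 0x48
  0x48 ⊕ 0xFF = 0xB7
  0xB7 ⊕ 0x4C = 0xFB
  0xFB ⊕ 0x13 = 0xE8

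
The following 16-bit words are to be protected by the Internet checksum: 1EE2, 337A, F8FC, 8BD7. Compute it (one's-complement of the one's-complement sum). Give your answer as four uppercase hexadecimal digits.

28CF

One's-complement addition (fold any carry out of bit 15 back into bit 0):
  0x1EE2 + 0x337A = 0x0525C
  0x525C + 0xF8FC = 0x14B58 → wrap carry → 0x4B59
  0x4B59 + 0x8BD7 = 0x0D730
One's-complement sum = 0xD730.
Checksum = ~0xD730 & 0xFFFF = 0x28CF.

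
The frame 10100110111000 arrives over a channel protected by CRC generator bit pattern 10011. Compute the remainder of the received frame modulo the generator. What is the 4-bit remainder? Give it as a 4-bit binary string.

Modulo-2 division of 10100110111000 by 10011:
  pos 0: 10100 XOR 10011 = 00111
  pos 2: 11111 XOR 10011 = 01100
  pos 3: 11000 XOR 10011 = 01011
  pos 4: 10111 XOR 10011 = 00100
  pos 6: 10011 XOR 10011 = 00000
Remainder = 0000 (zero — the frame passes the CRC check).

0000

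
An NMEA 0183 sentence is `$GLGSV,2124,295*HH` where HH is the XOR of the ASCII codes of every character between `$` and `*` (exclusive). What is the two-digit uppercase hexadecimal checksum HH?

XOR the ASCII codes of the payload characters:
  'G' = 0x47 → acc = 0x47
  'L' = 0x4C → acc = 0x0B
  'G' = 0x47 → acc = 0x4C
  'S' = 0x53 → acc = 0x1F
  'V' = 0x56 → acc = 0x49
  ',' = 0x2C → acc = 0x65
  '2' = 0x32 → acc = 0x57
  '1' = 0x31 → acc = 0x66
  '2' = 0x32 → acc = 0x54
  '4' = 0x34 → acc = 0x60
  ',' = 0x2C → acc = 0x4C
  '2' = 0x32 → acc = 0x7E
  '9' = 0x39 → acc = 0x47
  '5' = 0x35 → acc = 0x72
Checksum = 0x72.

72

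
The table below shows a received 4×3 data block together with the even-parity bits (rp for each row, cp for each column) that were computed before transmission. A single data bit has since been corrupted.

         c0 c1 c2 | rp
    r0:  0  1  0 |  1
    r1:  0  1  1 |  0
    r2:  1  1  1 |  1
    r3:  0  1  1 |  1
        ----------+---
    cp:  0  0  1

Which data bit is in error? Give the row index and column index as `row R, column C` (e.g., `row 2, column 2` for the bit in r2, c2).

row 3, column 0

Recompute each row's even parity and compare to rp:
  r0: data parity 1, sent rp 1 → ok
  r1: data parity 0, sent rp 0 → ok
  r2: data parity 1, sent rp 1 → ok
  r3: data parity 0, sent rp 1 → mismatch
Recompute each column's even parity and compare to cp:
  c0: data parity 1, sent cp 0 → mismatch
  c1: data parity 0, sent cp 0 → ok
  c2: data parity 1, sent cp 1 → ok
Exactly one row (r3) and one column (c0) fail → the flipped bit is at their intersection.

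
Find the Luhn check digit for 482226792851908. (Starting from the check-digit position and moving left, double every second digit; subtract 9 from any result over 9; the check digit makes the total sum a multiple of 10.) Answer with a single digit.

Partial digits right→left: 8 0 9 1 5 8 2 9 7 6 2 2 2 8 4
Double every second digit counting from the check-digit position (so the 1st, 3rd, 5th, ... of the partial from the right).
  doubled (with −9 where >9): 7 9 1 4 5 4 4 8 → sum 42
  kept as-is: 0 1 8 9 6 2 8 → sum 34
Total = 42 + 34 = 76.
Check digit = (10 − (76 mod 10)) mod 10 = 4.

4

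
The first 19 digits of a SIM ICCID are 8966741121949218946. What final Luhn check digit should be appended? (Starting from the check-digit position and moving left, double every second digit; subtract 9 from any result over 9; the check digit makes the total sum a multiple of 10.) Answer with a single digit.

Partial digits right→left: 6 4 9 8 1 2 9 4 9 1 2 1 1 4 7 6 6 9 8
Double every second digit counting from the check-digit position (so the 1st, 3rd, 5th, ... of the partial from the right).
  doubled (with −9 where >9): 3 9 2 9 9 4 2 5 3 7 → sum 53
  kept as-is: 4 8 2 4 1 1 4 6 9 → sum 39
Total = 53 + 39 = 92.
Check digit = (10 − (92 mod 10)) mod 10 = 8.

8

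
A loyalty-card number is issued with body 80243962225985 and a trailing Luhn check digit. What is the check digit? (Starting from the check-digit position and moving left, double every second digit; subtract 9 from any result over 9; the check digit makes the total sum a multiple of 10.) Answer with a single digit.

1

Partial digits right→left: 5 8 9 5 2 2 2 6 9 3 4 2 0 8
Double every second digit counting from the check-digit position (so the 1st, 3rd, 5th, ... of the partial from the right).
  doubled (with −9 where >9): 1 9 4 4 9 8 0 → sum 35
  kept as-is: 8 5 2 6 3 2 8 → sum 34
Total = 35 + 34 = 69.
Check digit = (10 − (69 mod 10)) mod 10 = 1.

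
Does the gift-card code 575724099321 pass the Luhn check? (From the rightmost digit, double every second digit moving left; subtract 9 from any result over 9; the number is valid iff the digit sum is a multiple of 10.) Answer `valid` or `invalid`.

From the right, keep odd positions and double even positions (subtract 9 from any doubled value over 9):
  doubled (positions 2,4,...): 4 9 0 4 1 1 → sum 19
  kept (positions 1,3,...): 1 3 9 4 7 7 → sum 31
Total = 50.
50 mod 10 = 0, so the number is valid.

valid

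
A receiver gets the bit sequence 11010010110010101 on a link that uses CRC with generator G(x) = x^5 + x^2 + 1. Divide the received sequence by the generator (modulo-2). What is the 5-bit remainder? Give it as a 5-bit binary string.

00101

Modulo-2 division of 11010010110010101 by 100101:
  pos 0: 110100 XOR 100101 = 010001
  pos 1: 100011 XOR 100101 = 000110
  pos 4: 110011 XOR 100101 = 010110
  pos 5: 101100 XOR 100101 = 001001
  pos 7: 100101 XOR 100101 = 000000
Remainder = 00101 (nonzero — an error is detected).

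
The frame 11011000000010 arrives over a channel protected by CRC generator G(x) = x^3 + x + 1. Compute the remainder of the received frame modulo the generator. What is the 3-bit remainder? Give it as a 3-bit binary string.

Modulo-2 division of 11011000000010 by 1011:
  pos 0: 1101 XOR 1011 = 0110
  pos 1: 1101 XOR 1011 = 0110
  pos 2: 1100 XOR 1011 = 0111
  pos 3: 1110 XOR 1011 = 0101
  pos 4: 1010 XOR 1011 = 0001
  pos 7: 1000 XOR 1011 = 0011
  pos 9: 1101 XOR 1011 = 0110
  pos 10: 1100 XOR 1011 = 0111
Remainder = 111 (nonzero — an error is detected).

111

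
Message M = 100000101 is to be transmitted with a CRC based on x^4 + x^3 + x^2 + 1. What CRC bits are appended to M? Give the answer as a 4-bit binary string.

0100

Append 4 zeros: 1000001010000. Divide by 11101 (XOR where the leading bit is 1):
  pos 0: 10000 XOR 11101 = 01101
  pos 1: 11010 XOR 11101 = 00111
  pos 3: 11110 XOR 11101 = 00011
  pos 6: 11100 XOR 11101 = 00001
Remainder (last 4 bits) = 0100. This is the CRC / FCS.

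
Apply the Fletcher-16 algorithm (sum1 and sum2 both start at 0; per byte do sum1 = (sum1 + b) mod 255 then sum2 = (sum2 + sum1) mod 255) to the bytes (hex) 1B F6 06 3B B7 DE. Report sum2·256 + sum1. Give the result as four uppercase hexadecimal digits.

Running sums (mod 255):
  after byte 0 (1B): sum1=27, sum2=27
  after byte 1 (F6): sum1=18, sum2=45
  after byte 2 (06): sum1=24, sum2=69
  after byte 3 (3B): sum1=83, sum2=152
  after byte 4 (B7): sum1=11, sum2=163
  after byte 5 (DE): sum1=233, sum2=141
Checksum = sum2·256 + sum1 = 141·256 + 233 = 36329 = 0x8DE9.

8DE9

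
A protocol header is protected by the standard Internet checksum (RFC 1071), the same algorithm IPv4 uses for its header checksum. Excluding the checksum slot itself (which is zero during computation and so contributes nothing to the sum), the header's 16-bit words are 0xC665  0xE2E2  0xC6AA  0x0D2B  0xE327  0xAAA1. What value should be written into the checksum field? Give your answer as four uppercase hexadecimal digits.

One's-complement addition (fold any carry out of bit 15 back into bit 0):
  0xC665 + 0xE2E2 = 0x1A947 → wrap carry → 0xA948
  0xA948 + 0xC6AA = 0x16FF2 → wrap carry → 0x6FF3
  0x6FF3 + 0x0D2B = 0x07D1E
  0x7D1E + 0xE327 = 0x16045 → wrap carry → 0x6046
  0x6046 + 0xAAA1 = 0x10AE7 → wrap carry → 0x0AE8
One's-complement sum = 0x0AE8.
Checksum = ~0x0AE8 & 0xFFFF = 0xF517.

F517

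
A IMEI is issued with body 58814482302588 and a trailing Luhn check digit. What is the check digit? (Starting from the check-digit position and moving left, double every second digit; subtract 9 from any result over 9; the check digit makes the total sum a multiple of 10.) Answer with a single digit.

Partial digits right→left: 8 8 5 2 0 3 2 8 4 4 1 8 8 5
Double every second digit counting from the check-digit position (so the 1st, 3rd, 5th, ... of the partial from the right).
  doubled (with −9 where >9): 7 1 0 4 8 2 7 → sum 29
  kept as-is: 8 2 3 8 4 8 5 → sum 38
Total = 29 + 38 = 67.
Check digit = (10 − (67 mod 10)) mod 10 = 3.

3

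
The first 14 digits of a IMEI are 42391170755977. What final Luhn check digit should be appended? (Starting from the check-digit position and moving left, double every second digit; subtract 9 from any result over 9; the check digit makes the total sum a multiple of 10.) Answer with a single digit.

6

Partial digits right→left: 7 7 9 5 5 7 0 7 1 1 9 3 2 4
Double every second digit counting from the check-digit position (so the 1st, 3rd, 5th, ... of the partial from the right).
  doubled (with −9 where >9): 5 9 1 0 2 9 4 → sum 30
  kept as-is: 7 5 7 7 1 3 4 → sum 34
Total = 30 + 34 = 64.
Check digit = (10 − (64 mod 10)) mod 10 = 6.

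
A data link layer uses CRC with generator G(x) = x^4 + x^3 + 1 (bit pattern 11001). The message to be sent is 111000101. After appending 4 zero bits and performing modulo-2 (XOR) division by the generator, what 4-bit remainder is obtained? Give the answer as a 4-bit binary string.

Append 4 zeros: 1110001010000. Divide by 11001 (XOR where the leading bit is 1):
  pos 0: 11100 XOR 11001 = 00101
  pos 2: 10101 XOR 11001 = 01100
  pos 3: 11000 XOR 11001 = 00001
  pos 7: 11000 XOR 11001 = 00001
Remainder (last 4 bits) = 0010. This is the CRC / FCS.

0010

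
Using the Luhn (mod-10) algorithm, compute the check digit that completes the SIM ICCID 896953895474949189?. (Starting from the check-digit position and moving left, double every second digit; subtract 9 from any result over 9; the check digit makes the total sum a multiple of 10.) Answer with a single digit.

Partial digits right→left: 9 8 1 9 4 9 4 7 4 5 9 8 3 5 9 6 9 8
Double every second digit counting from the check-digit position (so the 1st, 3rd, 5th, ... of the partial from the right).
  doubled (with −9 where >9): 9 2 8 8 8 9 6 9 9 → sum 68
  kept as-is: 8 9 9 7 5 8 5 6 8 → sum 65
Total = 68 + 65 = 133.
Check digit = (10 − (133 mod 10)) mod 10 = 7.

7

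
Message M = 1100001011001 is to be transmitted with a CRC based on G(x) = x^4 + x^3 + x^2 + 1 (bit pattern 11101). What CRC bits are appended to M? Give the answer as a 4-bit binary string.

Append 4 zeros: 11000010110010000. Divide by 11101 (XOR where the leading bit is 1):
  pos 0: 11000 XOR 11101 = 00101
  pos 2: 10101 XOR 11101 = 01000
  pos 3: 10000 XOR 11101 = 01101
  pos 4: 11011 XOR 11101 = 00110
  pos 6: 11010 XOR 11101 = 00111
  pos 8: 11101 XOR 11101 = 00000
Remainder (last 4 bits) = 0000. This is the CRC / FCS.

0000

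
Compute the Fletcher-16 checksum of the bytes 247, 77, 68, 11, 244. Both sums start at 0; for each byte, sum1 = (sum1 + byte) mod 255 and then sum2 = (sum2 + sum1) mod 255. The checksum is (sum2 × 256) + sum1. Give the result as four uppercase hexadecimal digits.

E489

Running sums (mod 255):
  after byte 0 (247): sum1=247, sum2=247
  after byte 1 (77): sum1=69, sum2=61
  after byte 2 (68): sum1=137, sum2=198
  after byte 3 (11): sum1=148, sum2=91
  after byte 4 (244): sum1=137, sum2=228
Checksum = sum2·256 + sum1 = 228·256 + 137 = 58505 = 0xE489.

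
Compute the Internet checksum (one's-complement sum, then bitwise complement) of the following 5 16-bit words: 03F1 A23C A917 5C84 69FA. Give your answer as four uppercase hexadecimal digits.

One's-complement addition (fold any carry out of bit 15 back into bit 0):
  0x03F1 + 0xA23C = 0x0A62D
  0xA62D + 0xA917 = 0x14F44 → wrap carry → 0x4F45
  0x4F45 + 0x5C84 = 0x0ABC9
  0xABC9 + 0x69FA = 0x115C3 → wrap carry → 0x15C4
One's-complement sum = 0x15C4.
Checksum = ~0x15C4 & 0xFFFF = 0xEA3B.

EA3B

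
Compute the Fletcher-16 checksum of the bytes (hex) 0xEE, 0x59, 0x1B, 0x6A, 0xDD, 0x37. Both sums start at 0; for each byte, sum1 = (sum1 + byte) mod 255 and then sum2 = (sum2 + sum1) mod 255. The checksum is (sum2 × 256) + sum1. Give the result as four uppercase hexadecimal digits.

Running sums (mod 255):
  after byte 0 (0xEE): sum1=238, sum2=238
  after byte 1 (0x59): sum1=72, sum2=55
  after byte 2 (0x1B): sum1=99, sum2=154
  after byte 3 (0x6A): sum1=205, sum2=104
  after byte 4 (0xDD): sum1=171, sum2=20
  after byte 5 (0x37): sum1=226, sum2=246
Checksum = sum2·256 + sum1 = 246·256 + 226 = 63202 = 0xF6E2.

F6E2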